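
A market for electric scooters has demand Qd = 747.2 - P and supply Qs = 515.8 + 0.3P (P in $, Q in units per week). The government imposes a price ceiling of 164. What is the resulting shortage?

With P fixed at 164, quantity demanded is 583.2 and quantity supplied is 565.
Shortage = Qd - Qs = 583.2 - 565 = 18.2.

Shortage = 18.2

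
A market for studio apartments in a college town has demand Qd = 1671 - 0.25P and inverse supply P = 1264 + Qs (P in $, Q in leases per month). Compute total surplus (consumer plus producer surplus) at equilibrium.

In direct form, Qs = -1264 + P.
The market clears where 1671 - 0.25P = -1264 + P. Rearranging, 1.25P = 2935, hence P* = 2348.
Plugging P* into demand: Q* = 1671 - 0.25(2348) = 1084.
Demand choke price = 6684; supply choke price = 1264. CS = ½(6684 - 2348)(1084) = 2350112; PS = ½(2348 - 1264)(1084) = 587528. Total surplus = 2937640.

Total surplus = 2937640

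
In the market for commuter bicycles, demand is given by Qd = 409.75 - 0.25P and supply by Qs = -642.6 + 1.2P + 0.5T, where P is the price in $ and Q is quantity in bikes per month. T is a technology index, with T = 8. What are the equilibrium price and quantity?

P* = 723, Q* = 229

With T = 8, supply is Qs = -638.6 + 1.2P.
Equating demand and supply, 409.75 - 0.25P = -638.6 + 1.2P gives 1.45P = 1048.35, so P* = 723.
From the demand curve, Q* = 409.75 - 0.25(723) = 229.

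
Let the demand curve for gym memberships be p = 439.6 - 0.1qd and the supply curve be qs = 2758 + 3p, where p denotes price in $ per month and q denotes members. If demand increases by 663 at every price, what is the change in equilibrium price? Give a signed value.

Inverting to quantity form: qd = 4396 - 10p.
At equilibrium qd = qs, so 4396 - 10p = 2758 + 3p; collecting terms, 1638 = 13p and p* = 126.
Then q* = 4396 - 10(126) = 3136.
After the shift, demand is qd = 5059 - 10p.
Re-solving, 13p = 2301 gives p = 177 and q = 3289.
Δp = 177 - 126 = 51.

Δp = 51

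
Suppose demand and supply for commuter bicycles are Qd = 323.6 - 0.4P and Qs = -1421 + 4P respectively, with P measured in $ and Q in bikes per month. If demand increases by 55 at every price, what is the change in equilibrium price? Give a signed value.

Equating demand and supply, 323.6 - 0.4P = -1421 + 4P gives 4.4P = 1744.6, so P* = 396.5.
From the demand curve, Q* = 323.6 - 0.4(396.5) = 165.
After the shift, demand is Qd = 378.6 - 0.4P.
Re-solving, 4.4P = 1799.6 gives P = 409 and Q = 215.
ΔP = 409 - 396.5 = 12.5.

ΔP = 12.5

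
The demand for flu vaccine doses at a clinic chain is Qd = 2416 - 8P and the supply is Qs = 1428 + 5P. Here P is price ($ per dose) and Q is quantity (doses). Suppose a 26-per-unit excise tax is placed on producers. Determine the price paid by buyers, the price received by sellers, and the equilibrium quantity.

P_b = 86, P_s = 60, Q = 1728

The tax drives a wedge P_b - P_s = 26. Substituting P_s = P_b - 26 into supply: Qs = 1298 + 5P_b.
Equate demand and the shifted supply: 2416 - 8P_b = 1298 + 5P_b, giving 13P_b = 1118, so P_b = 86.
Then P_s = 86 - 26 = 60 and Q = 2416 - 8(86) = 1728.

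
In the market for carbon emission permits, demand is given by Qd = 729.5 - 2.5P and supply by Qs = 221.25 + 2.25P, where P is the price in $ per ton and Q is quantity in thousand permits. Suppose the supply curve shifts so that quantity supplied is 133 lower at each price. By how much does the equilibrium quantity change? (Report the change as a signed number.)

Equating demand and supply, 729.5 - 2.5P = 221.25 + 2.25P gives 4.75P = 508.25, so P* = 107.
Plugging P* into demand: Q* = 729.5 - 2.5(107) = 462.
After the shift, supply is Qs = 88.25 + 2.25P.
Re-solving, 4.75P = 641.25 gives P = 135 and Q = 392.
ΔQ = 392 - 462 = -70.

ΔQ = -70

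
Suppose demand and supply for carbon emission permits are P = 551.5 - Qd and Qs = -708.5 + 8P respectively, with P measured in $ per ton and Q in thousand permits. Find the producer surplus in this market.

Producer surplus = 10583.265625

Solving each curve for Q: Qd = 551.5 - P.
At equilibrium Qd = Qs, so 551.5 - P = -708.5 + 8P; collecting terms, 1260 = 9P and P* = 140.
Then Q* = 551.5 - 140 = 411.5.
Supply choke price (Qs = 0): P = 88.5625. Producer surplus = ½ × (140 - 88.5625) × 411.5 = 10583.265625.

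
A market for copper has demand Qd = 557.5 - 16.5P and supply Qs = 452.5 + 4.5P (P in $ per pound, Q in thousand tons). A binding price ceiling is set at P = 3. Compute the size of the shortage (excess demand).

Shortage = 42

At P = 3: Qd = 508 and Qs = 466.
Shortage = Qd - Qs = 508 - 466 = 42.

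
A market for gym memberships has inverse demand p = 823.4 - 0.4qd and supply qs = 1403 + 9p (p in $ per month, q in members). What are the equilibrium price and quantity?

p* = 57, q* = 1916

Rewriting in direct form: qd = 2058.5 - 2.5p.
The market clears where 2058.5 - 2.5p = 1403 + 9p. Rearranging, 11.5p = 655.5, hence p* = 57.
From the demand curve, q* = 2058.5 - 2.5(57) = 1916.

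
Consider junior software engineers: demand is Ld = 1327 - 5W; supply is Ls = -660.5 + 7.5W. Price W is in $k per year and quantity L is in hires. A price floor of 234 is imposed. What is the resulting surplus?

With W fixed at 234, quantity demanded is 157 and quantity supplied is 1094.5.
Surplus = Ls - Ld = 1094.5 - 157 = 937.5.

Surplus = 937.5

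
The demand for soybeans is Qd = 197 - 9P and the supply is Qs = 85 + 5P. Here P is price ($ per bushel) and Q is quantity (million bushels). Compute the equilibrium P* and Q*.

The market clears where 197 - 9P = 85 + 5P. Rearranging, 14P = 112, hence P* = 8.
Plugging P* into demand: Q* = 197 - 9(8) = 125.

P* = 8, Q* = 125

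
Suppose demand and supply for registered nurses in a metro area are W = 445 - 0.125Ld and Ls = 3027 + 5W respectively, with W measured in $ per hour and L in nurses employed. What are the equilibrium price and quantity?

Rewriting in direct form: Ld = 3560 - 8W.
The market clears where 3560 - 8W = 3027 + 5W. Rearranging, 13W = 533, hence W* = 41.
From the demand curve, L* = 3560 - 8(41) = 3232.

W* = 41, L* = 3232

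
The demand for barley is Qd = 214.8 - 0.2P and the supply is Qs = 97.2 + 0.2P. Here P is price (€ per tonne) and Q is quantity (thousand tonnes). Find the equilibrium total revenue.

Equating demand and supply, 214.8 - 0.2P = 97.2 + 0.2P gives 0.4P = 117.6, so P* = 294.
From the demand curve, Q* = 214.8 - 0.2(294) = 156.
Total revenue = P* × Q* = 294 × 156 = 45864.

Total revenue = 45864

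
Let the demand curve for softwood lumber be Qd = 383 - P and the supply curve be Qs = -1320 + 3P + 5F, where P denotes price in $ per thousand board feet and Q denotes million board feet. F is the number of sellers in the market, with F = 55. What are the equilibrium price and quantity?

P* = 357, Q* = 26

With F = 55, supply is Qs = -1045 + 3P.
Set Qd = Qs: 383 - P = -1045 + 3P, so 1428 = 4P and P* = 357.
Then Q* = 383 - 357 = 26.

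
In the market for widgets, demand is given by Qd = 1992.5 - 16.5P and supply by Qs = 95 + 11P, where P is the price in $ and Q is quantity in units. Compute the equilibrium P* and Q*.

P* = 69, Q* = 854

At equilibrium Qd = Qs, so 1992.5 - 16.5P = 95 + 11P; collecting terms, 1897.5 = 27.5P and P* = 69.
From the demand curve, Q* = 1992.5 - 16.5(69) = 854.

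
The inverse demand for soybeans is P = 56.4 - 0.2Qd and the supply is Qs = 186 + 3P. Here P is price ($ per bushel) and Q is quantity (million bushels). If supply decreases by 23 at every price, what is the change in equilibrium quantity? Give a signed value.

ΔQ = -14.375

Inverting to quantity form: Qd = 282 - 5P.
Equating demand and supply, 282 - 5P = 186 + 3P gives 8P = 96, so P* = 12.
Plugging P* into demand: Q* = 282 - 5(12) = 222.
After the shift, supply is Qs = 163 + 3P.
Re-solving, 8P = 119 gives P = 14.875 and Q = 207.625.
ΔQ = 207.625 - 222 = -14.375.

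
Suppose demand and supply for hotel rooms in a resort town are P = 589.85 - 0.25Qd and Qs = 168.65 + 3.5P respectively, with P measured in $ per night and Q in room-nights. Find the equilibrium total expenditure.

Total expenditure = 347891.1

Solving each curve for Q: Qd = 2359.4 - 4P.
Equating demand and supply, 2359.4 - 4P = 168.65 + 3.5P gives 7.5P = 2190.75, so P* = 292.1.
From the demand curve, Q* = 2359.4 - 4(292.1) = 1191.
Total expenditure = P* × Q* = 292.1 × 1191 = 347891.1.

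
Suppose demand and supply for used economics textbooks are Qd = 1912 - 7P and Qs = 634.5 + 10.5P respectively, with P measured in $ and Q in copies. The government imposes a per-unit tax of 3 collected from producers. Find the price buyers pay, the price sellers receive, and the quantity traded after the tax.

With a tax of 3 on producers, they supply based on the net price P_s = P_b - 3, so Qs = 603 + 10.5P_b.
Set Qd = Qs: 1912 - 7P_b = 603 + 10.5P_b, so 1309 = 17.5P_b and P_b = 74.8.
So P_s = 71.8 and the quantity traded is Q = 1912 - 7(74.8) = 1388.4.

P_b = 74.8, P_s = 71.8, Q = 1388.4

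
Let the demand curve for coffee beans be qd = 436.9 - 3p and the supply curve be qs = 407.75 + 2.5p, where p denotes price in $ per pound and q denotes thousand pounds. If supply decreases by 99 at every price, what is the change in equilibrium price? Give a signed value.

Set qd = qs: 436.9 - 3p = 407.75 + 2.5p, so 29.15 = 5.5p and p* = 5.3.
Plugging p* into demand: q* = 436.9 - 3(5.3) = 421.
After the shift, supply is qs = 308.75 + 2.5p.
The new intersection has 128.15 = 5.5p, i.e. p = 23.3, q = 367.
Δp = 23.3 - 5.3 = 18.

Δp = 18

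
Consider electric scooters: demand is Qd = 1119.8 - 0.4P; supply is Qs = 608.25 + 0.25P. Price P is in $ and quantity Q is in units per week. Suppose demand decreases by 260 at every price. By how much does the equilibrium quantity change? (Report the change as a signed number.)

ΔQ = -100

Equating demand and supply, 1119.8 - 0.4P = 608.25 + 0.25P gives 0.65P = 511.55, so P* = 787.
Plugging P* into demand: Q* = 1119.8 - 0.4(787) = 805.
After the shift, demand is Qd = 859.8 - 0.4P.
Re-solving, 0.65P = 251.55 gives P = 387 and Q = 705.
ΔQ = 705 - 805 = -100.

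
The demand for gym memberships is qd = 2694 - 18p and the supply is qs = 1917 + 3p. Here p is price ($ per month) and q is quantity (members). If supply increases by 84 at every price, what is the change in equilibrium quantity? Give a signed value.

Equating demand and supply, 2694 - 18p = 1917 + 3p gives 21p = 777, so p* = 37.
Then q* = 2694 - 18(37) = 2028.
After the shift, supply is qs = 2001 + 3p.
Re-solving, 21p = 693 gives p = 33 and q = 2100.
Δq = 2100 - 2028 = 72.

Δq = 72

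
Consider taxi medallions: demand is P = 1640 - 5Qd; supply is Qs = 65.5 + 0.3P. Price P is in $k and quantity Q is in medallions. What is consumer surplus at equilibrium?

In direct form, Qd = 328 - 0.2P.
Set Qd = Qs: 328 - 0.2P = 65.5 + 0.3P, so 262.5 = 0.5P and P* = 525.
Then Q* = 328 - 0.2(525) = 223.
Demand choke price (Qd = 0): P = 328/0.2 = 1640. Consumer surplus = ½ × (1640 - 525) × 223 = 124322.5.

Consumer surplus = 124322.5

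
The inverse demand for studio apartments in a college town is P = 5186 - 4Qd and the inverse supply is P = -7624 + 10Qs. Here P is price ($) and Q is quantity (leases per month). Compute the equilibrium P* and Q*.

In direct form, Qd = 1296.5 - 0.25P and Qs = 762.4 + 0.1P.
Set Qd = Qs: 1296.5 - 0.25P = 762.4 + 0.1P, so 534.1 = 0.35P and P* = 1526.
Substitute back: Q* = 1296.5 - 0.25(1526) = 915.

P* = 1526, Q* = 915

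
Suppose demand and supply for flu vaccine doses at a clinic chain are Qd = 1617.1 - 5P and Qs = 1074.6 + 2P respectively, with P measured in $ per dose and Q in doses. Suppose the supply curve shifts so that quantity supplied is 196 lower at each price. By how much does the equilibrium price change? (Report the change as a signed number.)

ΔP = 28

Equating demand and supply, 1617.1 - 5P = 1074.6 + 2P gives 7P = 542.5, so P* = 77.5.
From the demand curve, Q* = 1617.1 - 5(77.5) = 1229.6.
After the shift, supply is Qs = 878.6 + 2P.
New equilibrium: 738.5 = 7P, so P = 105.5 and Q = 1089.6.
ΔP = 105.5 - 77.5 = 28.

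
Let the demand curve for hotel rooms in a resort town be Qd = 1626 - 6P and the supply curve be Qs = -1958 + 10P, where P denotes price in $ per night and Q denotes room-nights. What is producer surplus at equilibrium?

Producer surplus = 3976.2

The market clears where 1626 - 6P = -1958 + 10P. Rearranging, 16P = 3584, hence P* = 224.
Substitute back: Q* = 1626 - 6(224) = 282.
Supply choke price (Qs = 0): P = 195.8. Producer surplus = ½ × (224 - 195.8) × 282 = 3976.2.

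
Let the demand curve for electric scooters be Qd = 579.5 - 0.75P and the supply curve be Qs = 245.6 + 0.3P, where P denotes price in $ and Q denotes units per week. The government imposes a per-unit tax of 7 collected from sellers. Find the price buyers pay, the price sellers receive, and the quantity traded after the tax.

P_b = 320, P_s = 313, Q = 339.5

Sellers keep P_s = P_b - 7 per unit, so supply in terms of the buyer price is Qs = 243.5 + 0.3P_b.
Set Qd = Qs: 579.5 - 0.75P_b = 243.5 + 0.3P_b, so 336 = 1.05P_b and P_b = 320.
Then P_s = 320 - 7 = 313 and Q = 579.5 - 0.75(320) = 339.5.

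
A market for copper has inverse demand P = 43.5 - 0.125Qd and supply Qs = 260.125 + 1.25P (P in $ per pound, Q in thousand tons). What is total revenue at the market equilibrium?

Total revenue = 2584

Inverting to quantity form: Qd = 348 - 8P.
Equating demand and supply, 348 - 8P = 260.125 + 1.25P gives 9.25P = 87.875, so P* = 9.5.
From the demand curve, Q* = 348 - 8(9.5) = 272.
Total revenue = P* × Q* = 9.5 × 272 = 2584.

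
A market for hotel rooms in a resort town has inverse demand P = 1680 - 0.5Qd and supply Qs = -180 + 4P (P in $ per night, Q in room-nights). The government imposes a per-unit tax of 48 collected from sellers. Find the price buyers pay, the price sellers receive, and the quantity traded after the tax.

P_b = 622, P_s = 574, Q = 2116

Rewriting in direct form: Qd = 3360 - 2P.
With a tax of 48 on sellers, they supply based on the net price P_s = P_b - 48, so Qs = -372 + 4P_b.
Equate demand and the shifted supply: 3360 - 2P_b = -372 + 4P_b, giving 6P_b = 3732, so P_b = 622.
Then P_s = 622 - 48 = 574 and Q = 3360 - 2(622) = 2116.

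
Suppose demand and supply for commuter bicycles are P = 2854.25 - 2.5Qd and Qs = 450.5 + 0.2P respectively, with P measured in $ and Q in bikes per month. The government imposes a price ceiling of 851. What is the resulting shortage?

Rewriting in direct form: Qd = 1141.7 - 0.4P.
Evaluating both curves at the ceiling price 851 gives Qd = 801.3, Qs = 620.7.
Shortage = Qd - Qs = 801.3 - 620.7 = 180.6.

Shortage = 180.6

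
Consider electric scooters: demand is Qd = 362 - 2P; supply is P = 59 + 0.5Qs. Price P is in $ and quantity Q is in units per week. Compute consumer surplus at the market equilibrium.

Solving each curve for Q: Qs = -118 + 2P.
Set Qd = Qs: 362 - 2P = -118 + 2P, so 480 = 4P and P* = 120.
Then Q* = 362 - 2(120) = 122.
Demand choke price (Qd = 0): P = 362/2 = 181. Consumer surplus = ½ × (181 - 120) × 122 = 3721.

Consumer surplus = 3721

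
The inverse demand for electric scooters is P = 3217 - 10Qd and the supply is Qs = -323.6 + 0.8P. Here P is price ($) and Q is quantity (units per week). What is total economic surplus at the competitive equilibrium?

Solving each curve for Q: Qd = 321.7 - 0.1P.
At equilibrium Qd = Qs, so 321.7 - 0.1P = -323.6 + 0.8P; collecting terms, 645.3 = 0.9P and P* = 717.
Plugging P* into demand: Q* = 321.7 - 0.1(717) = 250.
Demand choke price = 3217; supply choke price = 404.5. CS = ½(3217 - 717)(250) = 312500; PS = ½(717 - 404.5)(250) = 39062.5. Total surplus = 351562.5.

Total surplus = 351562.5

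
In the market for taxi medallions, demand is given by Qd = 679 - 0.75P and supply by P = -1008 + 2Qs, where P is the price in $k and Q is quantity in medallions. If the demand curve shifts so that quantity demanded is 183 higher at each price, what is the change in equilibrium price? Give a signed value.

ΔP = 146.4

Inverting to quantity form: Qs = 504 + 0.5P.
At equilibrium Qd = Qs, so 679 - 0.75P = 504 + 0.5P; collecting terms, 175 = 1.25P and P* = 140.
Substitute back: Q* = 679 - 0.75(140) = 574.
After the shift, demand is Qd = 862 - 0.75P.
The new intersection has 358 = 1.25P, i.e. P = 286.4, Q = 647.2.
ΔP = 286.4 - 140 = 146.4.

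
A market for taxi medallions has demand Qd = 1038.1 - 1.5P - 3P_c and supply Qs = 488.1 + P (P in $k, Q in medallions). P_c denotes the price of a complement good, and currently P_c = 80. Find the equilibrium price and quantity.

P* = 124, Q* = 612.1

With P_c = 80, demand is Qd = 798.1 - 1.5P.
Equating demand and supply, 798.1 - 1.5P = 488.1 + P gives 2.5P = 310, so P* = 124.
From the demand curve, Q* = 798.1 - 1.5(124) = 612.1.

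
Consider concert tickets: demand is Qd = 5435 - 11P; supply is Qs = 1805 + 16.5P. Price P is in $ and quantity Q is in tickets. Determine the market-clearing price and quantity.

P* = 132, Q* = 3983

At equilibrium Qd = Qs, so 5435 - 11P = 1805 + 16.5P; collecting terms, 3630 = 27.5P and P* = 132.
Substitute back: Q* = 5435 - 11(132) = 3983.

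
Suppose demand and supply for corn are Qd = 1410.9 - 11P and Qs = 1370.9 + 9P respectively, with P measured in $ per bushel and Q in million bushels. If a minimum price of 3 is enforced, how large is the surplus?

Evaluating both curves at the floor price 3 gives Qd = 1377.9, Qs = 1397.9.
Surplus = Qs - Qd = 1397.9 - 1377.9 = 20.

Surplus = 20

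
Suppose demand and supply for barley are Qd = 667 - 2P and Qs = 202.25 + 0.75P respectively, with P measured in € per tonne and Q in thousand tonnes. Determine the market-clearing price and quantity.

P* = 169, Q* = 329

Set Qd = Qs: 667 - 2P = 202.25 + 0.75P, so 464.75 = 2.75P and P* = 169.
Substitute back: Q* = 667 - 2(169) = 329.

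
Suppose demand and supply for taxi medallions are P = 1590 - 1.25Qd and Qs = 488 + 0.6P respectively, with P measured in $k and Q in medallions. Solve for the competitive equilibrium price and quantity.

P* = 560, Q* = 824

Solving each curve for Q: Qd = 1272 - 0.8P.
The market clears where 1272 - 0.8P = 488 + 0.6P. Rearranging, 1.4P = 784, hence P* = 560.
Substitute back: Q* = 1272 - 0.8(560) = 824.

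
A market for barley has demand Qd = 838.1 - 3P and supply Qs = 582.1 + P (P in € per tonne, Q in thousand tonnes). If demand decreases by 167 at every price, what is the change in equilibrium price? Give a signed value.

Equating demand and supply, 838.1 - 3P = 582.1 + P gives 4P = 256, so P* = 64.
From the demand curve, Q* = 838.1 - 3(64) = 646.1.
After the shift, demand is Qd = 671.1 - 3P.
Re-solving, 4P = 89 gives P = 22.25 and Q = 604.35.
ΔP = 22.25 - 64 = -41.75.

ΔP = -41.75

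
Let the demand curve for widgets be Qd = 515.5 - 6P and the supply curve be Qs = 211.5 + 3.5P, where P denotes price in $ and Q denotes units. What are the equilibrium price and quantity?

The market clears where 515.5 - 6P = 211.5 + 3.5P. Rearranging, 9.5P = 304, hence P* = 32.
Substitute back: Q* = 515.5 - 6(32) = 323.5.

P* = 32, Q* = 323.5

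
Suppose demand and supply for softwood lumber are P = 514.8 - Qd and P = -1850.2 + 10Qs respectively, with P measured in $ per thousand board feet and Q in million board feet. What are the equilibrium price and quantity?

P* = 299.8, Q* = 215

Rewriting in direct form: Qd = 514.8 - P and Qs = 185.02 + 0.1P.
Equating demand and supply, 514.8 - P = 185.02 + 0.1P gives 1.1P = 329.78, so P* = 299.8.
Substitute back: Q* = 514.8 - 299.8 = 215.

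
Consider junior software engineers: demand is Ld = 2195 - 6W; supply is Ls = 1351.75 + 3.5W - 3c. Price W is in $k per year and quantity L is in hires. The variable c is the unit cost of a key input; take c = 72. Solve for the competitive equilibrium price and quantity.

W* = 111.5, L* = 1526

With c = 72, supply is Ls = 1135.75 + 3.5W.
The market clears where 2195 - 6W = 1135.75 + 3.5W. Rearranging, 9.5W = 1059.25, hence W* = 111.5.
Plugging W* into demand: L* = 2195 - 6(111.5) = 1526.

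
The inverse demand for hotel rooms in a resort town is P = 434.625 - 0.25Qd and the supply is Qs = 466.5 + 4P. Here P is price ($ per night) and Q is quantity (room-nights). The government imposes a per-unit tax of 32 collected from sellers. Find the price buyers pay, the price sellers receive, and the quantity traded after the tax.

Rewriting in direct form: Qd = 1738.5 - 4P.
With a tax of 32 on sellers, they supply based on the net price P_s = P_b - 32, so Qs = 338.5 + 4P_b.
Set Qd = Qs: 1738.5 - 4P_b = 338.5 + 4P_b, so 1400 = 8P_b and P_b = 175.
Then P_s = 175 - 32 = 143 and Q = 1738.5 - 4(175) = 1038.5.

P_b = 175, P_s = 143, Q = 1038.5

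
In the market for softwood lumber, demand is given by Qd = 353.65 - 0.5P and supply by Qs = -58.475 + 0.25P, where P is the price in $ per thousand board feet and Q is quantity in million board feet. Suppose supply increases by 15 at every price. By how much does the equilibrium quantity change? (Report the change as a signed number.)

Set Qd = Qs: 353.65 - 0.5P = -58.475 + 0.25P, so 412.125 = 0.75P and P* = 549.5.
From the demand curve, Q* = 353.65 - 0.5(549.5) = 78.9.
After the shift, supply is Qs = -43.475 + 0.25P.
The new intersection has 397.125 = 0.75P, i.e. P = 529.5, Q = 88.9.
ΔQ = 88.9 - 78.9 = 10.

ΔQ = 10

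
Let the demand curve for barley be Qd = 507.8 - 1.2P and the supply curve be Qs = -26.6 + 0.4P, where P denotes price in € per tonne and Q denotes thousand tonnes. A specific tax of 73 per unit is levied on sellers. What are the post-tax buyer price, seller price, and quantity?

The tax drives a wedge P_b - P_s = 73. Substituting P_s = P_b - 73 into supply: Qs = -55.8 + 0.4P_b.
Market clearing requires 507.8 - 1.2P_b = -55.8 + 0.4P_b; hence 563.6 = 1.6P_b and P_b = 352.25.
So P_s = 279.25 and the quantity traded is Q = 507.8 - 1.2(352.25) = 85.1.

P_b = 352.25, P_s = 279.25, Q = 85.1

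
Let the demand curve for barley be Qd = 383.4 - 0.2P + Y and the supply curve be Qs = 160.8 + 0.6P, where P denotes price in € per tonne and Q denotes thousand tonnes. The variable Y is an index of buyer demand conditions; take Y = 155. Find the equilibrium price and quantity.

P* = 472, Q* = 444

With Y = 155, demand is Qd = 538.4 - 0.2P.
At equilibrium Qd = Qs, so 538.4 - 0.2P = 160.8 + 0.6P; collecting terms, 377.6 = 0.8P and P* = 472.
Plugging P* into demand: Q* = 538.4 - 0.2(472) = 444.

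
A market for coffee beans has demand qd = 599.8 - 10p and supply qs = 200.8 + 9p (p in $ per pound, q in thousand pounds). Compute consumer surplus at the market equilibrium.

Equating demand and supply, 599.8 - 10p = 200.8 + 9p gives 19p = 399, so p* = 21.
Plugging p* into demand: q* = 599.8 - 10(21) = 389.8.
Demand choke price (qd = 0): p = 599.8/10 = 59.98. Consumer surplus = ½ × (59.98 - 21) × 389.8 = 7597.202.

Consumer surplus = 7597.202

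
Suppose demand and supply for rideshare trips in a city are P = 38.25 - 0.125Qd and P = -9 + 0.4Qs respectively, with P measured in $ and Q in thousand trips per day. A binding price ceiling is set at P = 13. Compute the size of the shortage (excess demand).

Shortage = 147

In direct form, Qd = 306 - 8P and Qs = 22.5 + 2.5P.
Evaluating both curves at the ceiling price 13 gives Qd = 202, Qs = 55.
Shortage = Qd - Qs = 202 - 55 = 147.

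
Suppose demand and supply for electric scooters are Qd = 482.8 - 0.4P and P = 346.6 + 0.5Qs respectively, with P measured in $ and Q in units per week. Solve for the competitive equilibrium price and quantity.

Inverting to quantity form: Qs = -693.2 + 2P.
Equating demand and supply, 482.8 - 0.4P = -693.2 + 2P gives 2.4P = 1176, so P* = 490.
Then Q* = 482.8 - 0.4(490) = 286.8.

P* = 490, Q* = 286.8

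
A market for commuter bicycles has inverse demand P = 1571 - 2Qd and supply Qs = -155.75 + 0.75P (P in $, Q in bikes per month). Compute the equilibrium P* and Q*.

Inverting to quantity form: Qd = 785.5 - 0.5P.
The market clears where 785.5 - 0.5P = -155.75 + 0.75P. Rearranging, 1.25P = 941.25, hence P* = 753.
From the demand curve, Q* = 785.5 - 0.5(753) = 409.

P* = 753, Q* = 409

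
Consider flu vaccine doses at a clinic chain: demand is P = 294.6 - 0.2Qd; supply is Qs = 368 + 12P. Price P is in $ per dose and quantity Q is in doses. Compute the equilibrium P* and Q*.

Inverting to quantity form: Qd = 1473 - 5P.
At equilibrium Qd = Qs, so 1473 - 5P = 368 + 12P; collecting terms, 1105 = 17P and P* = 65.
Then Q* = 1473 - 5(65) = 1148.

P* = 65, Q* = 1148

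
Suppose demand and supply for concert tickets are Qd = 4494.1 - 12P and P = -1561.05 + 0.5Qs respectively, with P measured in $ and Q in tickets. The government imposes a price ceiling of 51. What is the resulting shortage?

Shortage = 658

In direct form, Qs = 3122.1 + 2P.
At P = 51: Qd = 3882.1 and Qs = 3224.1.
Shortage = Qd - Qs = 3882.1 - 3224.1 = 658.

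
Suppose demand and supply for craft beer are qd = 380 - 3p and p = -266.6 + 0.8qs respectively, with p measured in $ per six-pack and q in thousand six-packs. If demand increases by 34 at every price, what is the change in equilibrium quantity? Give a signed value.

In direct form, qs = 333.25 + 1.25p.
The market clears where 380 - 3p = 333.25 + 1.25p. Rearranging, 4.25p = 46.75, hence p* = 11.
From the demand curve, q* = 380 - 3(11) = 347.
After the shift, demand is qd = 414 - 3p.
The new intersection has 80.75 = 4.25p, i.e. p = 19, q = 357.
Δq = 357 - 347 = 10.

Δq = 10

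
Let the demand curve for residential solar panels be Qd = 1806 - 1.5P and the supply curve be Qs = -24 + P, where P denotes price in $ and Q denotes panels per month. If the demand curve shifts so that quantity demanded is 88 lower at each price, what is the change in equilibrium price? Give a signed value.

The market clears where 1806 - 1.5P = -24 + P. Rearranging, 2.5P = 1830, hence P* = 732.
From the demand curve, Q* = 1806 - 1.5(732) = 708.
After the shift, demand is Qd = 1718 - 1.5P.
The new intersection has 1742 = 2.5P, i.e. P = 696.8, Q = 672.8.
ΔP = 696.8 - 732 = -35.2.

ΔP = -35.2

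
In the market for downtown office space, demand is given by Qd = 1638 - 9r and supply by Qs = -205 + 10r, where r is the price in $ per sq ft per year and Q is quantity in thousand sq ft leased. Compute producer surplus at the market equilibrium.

Equating demand and supply, 1638 - 9r = -205 + 10r gives 19r = 1843, so r* = 97.
Then Q* = 1638 - 9(97) = 765.
Supply choke price (Qs = 0): r = 20.5. Producer surplus = ½ × (97 - 20.5) × 765 = 29261.25.

Producer surplus = 29261.25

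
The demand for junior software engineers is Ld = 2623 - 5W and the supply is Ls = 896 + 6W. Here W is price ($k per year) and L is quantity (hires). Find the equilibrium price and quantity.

At equilibrium Ld = Ls, so 2623 - 5W = 896 + 6W; collecting terms, 1727 = 11W and W* = 157.
From the demand curve, L* = 2623 - 5(157) = 1838.

W* = 157, L* = 1838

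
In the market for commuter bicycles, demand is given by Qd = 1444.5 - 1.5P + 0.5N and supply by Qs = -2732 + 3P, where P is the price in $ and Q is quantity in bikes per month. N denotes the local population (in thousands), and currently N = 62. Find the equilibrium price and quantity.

With N = 62, demand is Qd = 1475.5 - 1.5P.
The market clears where 1475.5 - 1.5P = -2732 + 3P. Rearranging, 4.5P = 4207.5, hence P* = 935.
Plugging P* into demand: Q* = 1475.5 - 1.5(935) = 73.

P* = 935, Q* = 73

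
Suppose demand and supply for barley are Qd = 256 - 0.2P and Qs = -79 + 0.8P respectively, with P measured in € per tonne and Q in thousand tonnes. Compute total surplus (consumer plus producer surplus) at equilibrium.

Total surplus = 111628.125

Equating demand and supply, 256 - 0.2P = -79 + 0.8P gives P = 335, so P* = 335.
Plugging P* into demand: Q* = 256 - 0.2(335) = 189.
Demand choke price = 1280; supply choke price = 98.75. CS = ½(1280 - 335)(189) = 89302.5; PS = ½(335 - 98.75)(189) = 22325.625. Total surplus = 111628.125.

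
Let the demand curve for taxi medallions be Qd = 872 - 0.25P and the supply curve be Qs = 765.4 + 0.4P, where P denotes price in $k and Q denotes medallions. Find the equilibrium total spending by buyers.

Total spending by buyers = 136284

The market clears where 872 - 0.25P = 765.4 + 0.4P. Rearranging, 0.65P = 106.6, hence P* = 164.
From the demand curve, Q* = 872 - 0.25(164) = 831.
Total spending by buyers = P* × Q* = 164 × 831 = 136284.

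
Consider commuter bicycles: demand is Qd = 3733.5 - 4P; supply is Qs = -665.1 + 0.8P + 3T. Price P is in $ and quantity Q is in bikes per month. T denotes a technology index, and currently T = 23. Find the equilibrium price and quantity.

With T = 23, supply is Qs = -596.1 + 0.8P.
At equilibrium Qd = Qs, so 3733.5 - 4P = -596.1 + 0.8P; collecting terms, 4329.6 = 4.8P and P* = 902.
Substitute back: Q* = 3733.5 - 4(902) = 125.5.

P* = 902, Q* = 125.5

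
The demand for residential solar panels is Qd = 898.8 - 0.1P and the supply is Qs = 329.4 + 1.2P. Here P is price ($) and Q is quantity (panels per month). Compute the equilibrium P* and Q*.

P* = 438, Q* = 855

Set Qd = Qs: 898.8 - 0.1P = 329.4 + 1.2P, so 569.4 = 1.3P and P* = 438.
Then Q* = 898.8 - 0.1(438) = 855.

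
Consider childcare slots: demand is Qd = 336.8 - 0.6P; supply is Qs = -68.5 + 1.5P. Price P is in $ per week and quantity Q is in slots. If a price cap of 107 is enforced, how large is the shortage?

Shortage = 180.6

Evaluating both curves at the ceiling price 107 gives Qd = 272.6, Qs = 92.
Shortage = Qd - Qs = 272.6 - 92 = 180.6.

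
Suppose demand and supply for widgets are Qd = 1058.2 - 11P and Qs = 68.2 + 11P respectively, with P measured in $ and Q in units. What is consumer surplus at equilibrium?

Consumer surplus = 14417.92

The market clears where 1058.2 - 11P = 68.2 + 11P. Rearranging, 22P = 990, hence P* = 45.
Then Q* = 1058.2 - 11(45) = 563.2.
Demand choke price (Qd = 0): P = 1058.2/11 = 96.2. Consumer surplus = ½ × (96.2 - 45) × 563.2 = 14417.92.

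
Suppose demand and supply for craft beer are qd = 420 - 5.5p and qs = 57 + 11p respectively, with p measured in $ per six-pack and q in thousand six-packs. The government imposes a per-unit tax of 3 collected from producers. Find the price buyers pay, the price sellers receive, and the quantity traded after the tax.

p_b = 24, p_s = 21, q = 288

The tax drives a wedge p_b - p_s = 3. Substituting p_s = p_b - 3 into supply: qs = 24 + 11p_b.
Set qd = qs: 420 - 5.5p_b = 24 + 11p_b, so 396 = 16.5p_b and p_b = 24.
So p_s = 21 and the quantity traded is q = 420 - 5.5(24) = 288.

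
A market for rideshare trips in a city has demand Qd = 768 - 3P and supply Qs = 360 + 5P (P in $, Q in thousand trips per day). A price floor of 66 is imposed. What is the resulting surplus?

With P fixed at 66, quantity demanded is 570 and quantity supplied is 690.
Surplus = Qs - Qd = 690 - 570 = 120.

Surplus = 120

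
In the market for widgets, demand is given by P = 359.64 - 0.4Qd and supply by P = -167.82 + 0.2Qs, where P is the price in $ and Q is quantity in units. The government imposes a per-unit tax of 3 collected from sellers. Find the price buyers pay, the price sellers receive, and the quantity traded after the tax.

P_b = 10, P_s = 7, Q = 874.1

Inverting to quantity form: Qd = 899.1 - 2.5P and Qs = 839.1 + 5P.
With a tax of 3 on sellers, they supply based on the net price P_s = P_b - 3, so Qs = 824.1 + 5P_b.
Equate demand and the shifted supply: 899.1 - 2.5P_b = 824.1 + 5P_b, giving 7.5P_b = 75, so P_b = 10.
Then P_s = 10 - 3 = 7 and Q = 899.1 - 2.5(10) = 874.1.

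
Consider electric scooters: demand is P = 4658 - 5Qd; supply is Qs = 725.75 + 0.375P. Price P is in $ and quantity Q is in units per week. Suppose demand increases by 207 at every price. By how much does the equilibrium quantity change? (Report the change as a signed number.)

ΔQ = 135

In direct form, Qd = 931.6 - 0.2P.
Set Qd = Qs: 931.6 - 0.2P = 725.75 + 0.375P, so 205.85 = 0.575P and P* = 358.
From the demand curve, Q* = 931.6 - 0.2(358) = 860.
After the shift, demand is Qd = 1138.6 - 0.2P.
New equilibrium: 412.85 = 0.575P, so P = 718 and Q = 995.
ΔQ = 995 - 860 = 135.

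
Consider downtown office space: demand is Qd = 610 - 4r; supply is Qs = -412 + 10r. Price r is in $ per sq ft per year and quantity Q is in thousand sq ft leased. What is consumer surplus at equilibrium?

Consumer surplus = 12640.5

Equating demand and supply, 610 - 4r = -412 + 10r gives 14r = 1022, so r* = 73.
From the demand curve, Q* = 610 - 4(73) = 318.
Demand choke price (Qd = 0): r = 610/4 = 152.5. Consumer surplus = ½ × (152.5 - 73) × 318 = 12640.5.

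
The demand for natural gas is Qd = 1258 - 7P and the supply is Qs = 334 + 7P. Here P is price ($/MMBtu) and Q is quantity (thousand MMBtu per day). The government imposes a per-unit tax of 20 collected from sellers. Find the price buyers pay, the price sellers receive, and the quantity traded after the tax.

Sellers keep P_s = P_b - 20 per unit, so supply in terms of the buyer price is Qs = 194 + 7P_b.
Set Qd = Qs: 1258 - 7P_b = 194 + 7P_b, so 1064 = 14P_b and P_b = 76.
So P_s = 56 and the quantity traded is Q = 1258 - 7(76) = 726.

P_b = 76, P_s = 56, Q = 726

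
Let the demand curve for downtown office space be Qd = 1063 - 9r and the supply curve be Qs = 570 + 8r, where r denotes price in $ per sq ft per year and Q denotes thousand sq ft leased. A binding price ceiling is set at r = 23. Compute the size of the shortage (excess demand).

With r fixed at 23, quantity demanded is 856 and quantity supplied is 754.
Shortage = Qd - Qs = 856 - 754 = 102.

Shortage = 102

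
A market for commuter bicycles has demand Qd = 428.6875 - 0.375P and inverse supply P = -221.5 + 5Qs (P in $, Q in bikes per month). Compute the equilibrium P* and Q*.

P* = 668.5, Q* = 178

Solving each curve for Q: Qs = 44.3 + 0.2P.
At equilibrium Qd = Qs, so 428.6875 - 0.375P = 44.3 + 0.2P; collecting terms, 384.3875 = 0.575P and P* = 668.5.
Plugging P* into demand: Q* = 428.6875 - 0.375(668.5) = 178.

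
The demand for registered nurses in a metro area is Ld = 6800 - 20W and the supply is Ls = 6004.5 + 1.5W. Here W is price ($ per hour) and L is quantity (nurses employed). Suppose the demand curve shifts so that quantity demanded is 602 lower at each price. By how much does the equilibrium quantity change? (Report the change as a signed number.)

Equating demand and supply, 6800 - 20W = 6004.5 + 1.5W gives 21.5W = 795.5, so W* = 37.
From the demand curve, L* = 6800 - 20(37) = 6060.
After the shift, demand is Ld = 6198 - 20W.
Re-solving, 21.5W = 193.5 gives W = 9 and L = 6018.
ΔL = 6018 - 6060 = -42.

ΔL = -42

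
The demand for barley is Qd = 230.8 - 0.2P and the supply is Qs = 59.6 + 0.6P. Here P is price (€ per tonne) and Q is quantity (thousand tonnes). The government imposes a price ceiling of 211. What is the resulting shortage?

Evaluating both curves at the ceiling price 211 gives Qd = 188.6, Qs = 186.2.
Shortage = Qd - Qs = 188.6 - 186.2 = 2.4.

Shortage = 2.4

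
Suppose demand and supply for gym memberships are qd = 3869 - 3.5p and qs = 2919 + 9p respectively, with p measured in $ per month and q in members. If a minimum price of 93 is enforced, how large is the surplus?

At p = 93: qd = 3543.5 and qs = 3756.
Surplus = qs - qd = 3756 - 3543.5 = 212.5.

Surplus = 212.5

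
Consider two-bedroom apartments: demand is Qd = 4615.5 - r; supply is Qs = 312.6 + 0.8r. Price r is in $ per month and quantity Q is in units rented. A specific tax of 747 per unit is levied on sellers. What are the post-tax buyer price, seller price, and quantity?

With a tax of 747 on sellers, they supply based on the net price r_s = r_b - 747, so Qs = -285 + 0.8r_b.
Market clearing requires 4615.5 - r_b = -285 + 0.8r_b; hence 4900.5 = 1.8r_b and r_b = 2722.5.
Then r_s = 2722.5 - 747 = 1975.5 and Q = 4615.5 - 2722.5 = 1893.

r_b = 2722.5, r_s = 1975.5, Q = 1893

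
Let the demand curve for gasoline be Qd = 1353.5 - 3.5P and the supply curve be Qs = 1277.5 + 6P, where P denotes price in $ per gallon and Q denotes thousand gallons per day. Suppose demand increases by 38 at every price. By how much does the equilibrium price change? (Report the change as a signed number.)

Equating demand and supply, 1353.5 - 3.5P = 1277.5 + 6P gives 9.5P = 76, so P* = 8.
Plugging P* into demand: Q* = 1353.5 - 3.5(8) = 1325.5.
After the shift, demand is Qd = 1391.5 - 3.5P.
The new intersection has 114 = 9.5P, i.e. P = 12, Q = 1349.5.
ΔP = 12 - 8 = 4.

ΔP = 4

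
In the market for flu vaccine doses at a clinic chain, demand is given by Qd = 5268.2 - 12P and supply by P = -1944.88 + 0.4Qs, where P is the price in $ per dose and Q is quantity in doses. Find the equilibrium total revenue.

Total revenue = 138101.6

Inverting to quantity form: Qs = 4862.2 + 2.5P.
At equilibrium Qd = Qs, so 5268.2 - 12P = 4862.2 + 2.5P; collecting terms, 406 = 14.5P and P* = 28.
From the demand curve, Q* = 5268.2 - 12(28) = 4932.2.
Total revenue = P* × Q* = 28 × 4932.2 = 138101.6.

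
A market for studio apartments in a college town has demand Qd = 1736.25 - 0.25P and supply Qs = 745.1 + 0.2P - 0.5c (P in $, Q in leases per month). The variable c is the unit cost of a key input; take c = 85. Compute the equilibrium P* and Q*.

With c = 85, supply is Qs = 702.6 + 0.2P.
At equilibrium Qd = Qs, so 1736.25 - 0.25P = 702.6 + 0.2P; collecting terms, 1033.65 = 0.45P and P* = 2297.
Substitute back: Q* = 1736.25 - 0.25(2297) = 1162.

P* = 2297, Q* = 1162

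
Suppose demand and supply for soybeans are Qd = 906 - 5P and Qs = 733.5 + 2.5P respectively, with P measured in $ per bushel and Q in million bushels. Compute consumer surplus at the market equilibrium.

The market clears where 906 - 5P = 733.5 + 2.5P. Rearranging, 7.5P = 172.5, hence P* = 23.
Plugging P* into demand: Q* = 906 - 5(23) = 791.
Demand choke price (Qd = 0): P = 906/5 = 181.2. Consumer surplus = ½ × (181.2 - 23) × 791 = 62568.1.

Consumer surplus = 62568.1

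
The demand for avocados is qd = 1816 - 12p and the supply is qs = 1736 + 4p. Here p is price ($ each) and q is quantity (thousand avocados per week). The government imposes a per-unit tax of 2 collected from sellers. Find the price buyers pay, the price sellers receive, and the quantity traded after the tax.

p_b = 5.5, p_s = 3.5, q = 1750

Sellers keep p_s = p_b - 2 per unit, so supply in terms of the buyer price is qs = 1728 + 4p_b.
Equate demand and the shifted supply: 1816 - 12p_b = 1728 + 4p_b, giving 16p_b = 88, so p_b = 5.5.
Then p_s = 5.5 - 2 = 3.5 and q = 1816 - 12(5.5) = 1750.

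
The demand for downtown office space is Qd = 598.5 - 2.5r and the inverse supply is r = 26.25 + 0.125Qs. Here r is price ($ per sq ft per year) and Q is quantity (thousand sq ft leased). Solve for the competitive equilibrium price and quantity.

r* = 77, Q* = 406

In direct form, Qs = -210 + 8r.
The market clears where 598.5 - 2.5r = -210 + 8r. Rearranging, 10.5r = 808.5, hence r* = 77.
Then Q* = 598.5 - 2.5(77) = 406.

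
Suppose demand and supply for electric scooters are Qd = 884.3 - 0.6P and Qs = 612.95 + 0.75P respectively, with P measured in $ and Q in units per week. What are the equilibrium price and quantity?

Equating demand and supply, 884.3 - 0.6P = 612.95 + 0.75P gives 1.35P = 271.35, so P* = 201.
Plugging P* into demand: Q* = 884.3 - 0.6(201) = 763.7.

P* = 201, Q* = 763.7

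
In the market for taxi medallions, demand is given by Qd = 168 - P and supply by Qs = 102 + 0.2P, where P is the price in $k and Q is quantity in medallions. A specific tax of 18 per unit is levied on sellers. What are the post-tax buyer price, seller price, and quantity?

P_b = 58, P_s = 40, Q = 110

Sellers keep P_s = P_b - 18 per unit, so supply in terms of the buyer price is Qs = 98.4 + 0.2P_b.
Market clearing requires 168 - P_b = 98.4 + 0.2P_b; hence 69.6 = 1.2P_b and P_b = 58.
Then P_s = 58 - 18 = 40 and Q = 168 - 58 = 110.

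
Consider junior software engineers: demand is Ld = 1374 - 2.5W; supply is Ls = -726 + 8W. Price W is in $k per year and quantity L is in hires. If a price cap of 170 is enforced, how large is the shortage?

Shortage = 315

Evaluating both curves at the ceiling price 170 gives Ld = 949, Ls = 634.
Shortage = Ld - Ls = 949 - 634 = 315.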